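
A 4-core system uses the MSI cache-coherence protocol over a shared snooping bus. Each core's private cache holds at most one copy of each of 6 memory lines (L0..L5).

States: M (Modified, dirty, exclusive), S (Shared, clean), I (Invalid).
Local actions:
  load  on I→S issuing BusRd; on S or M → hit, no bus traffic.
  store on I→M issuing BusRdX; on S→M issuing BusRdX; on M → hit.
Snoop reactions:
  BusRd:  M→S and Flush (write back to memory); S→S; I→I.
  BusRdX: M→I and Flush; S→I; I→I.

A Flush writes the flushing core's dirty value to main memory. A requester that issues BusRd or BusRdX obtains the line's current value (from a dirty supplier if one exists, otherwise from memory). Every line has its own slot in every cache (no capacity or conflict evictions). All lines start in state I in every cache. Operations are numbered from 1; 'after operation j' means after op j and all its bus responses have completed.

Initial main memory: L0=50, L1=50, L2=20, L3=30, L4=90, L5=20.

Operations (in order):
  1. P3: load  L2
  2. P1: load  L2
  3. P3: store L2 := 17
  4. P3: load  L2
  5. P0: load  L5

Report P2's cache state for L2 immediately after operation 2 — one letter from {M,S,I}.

step 1: P3: load  L2  ⟶  IIIS  (L2)  txn=BusRd  M[L2]=20
step 2: P1: load  L2  ⟶  ISIS  (L2)  txn=BusRd  M[L2]=20
step 3: P3: store L2 := 17  ⟶  IIIM  (L2)  txn=BusRdX  M[L2]=20
step 4: P3: load  L2  ⟶  IIIM  (L2)  txn=∅  M[L2]=20
step 5: P0: load  L5  ⟶  SIII  (L5)  txn=BusRd  M[L5]=20

state = I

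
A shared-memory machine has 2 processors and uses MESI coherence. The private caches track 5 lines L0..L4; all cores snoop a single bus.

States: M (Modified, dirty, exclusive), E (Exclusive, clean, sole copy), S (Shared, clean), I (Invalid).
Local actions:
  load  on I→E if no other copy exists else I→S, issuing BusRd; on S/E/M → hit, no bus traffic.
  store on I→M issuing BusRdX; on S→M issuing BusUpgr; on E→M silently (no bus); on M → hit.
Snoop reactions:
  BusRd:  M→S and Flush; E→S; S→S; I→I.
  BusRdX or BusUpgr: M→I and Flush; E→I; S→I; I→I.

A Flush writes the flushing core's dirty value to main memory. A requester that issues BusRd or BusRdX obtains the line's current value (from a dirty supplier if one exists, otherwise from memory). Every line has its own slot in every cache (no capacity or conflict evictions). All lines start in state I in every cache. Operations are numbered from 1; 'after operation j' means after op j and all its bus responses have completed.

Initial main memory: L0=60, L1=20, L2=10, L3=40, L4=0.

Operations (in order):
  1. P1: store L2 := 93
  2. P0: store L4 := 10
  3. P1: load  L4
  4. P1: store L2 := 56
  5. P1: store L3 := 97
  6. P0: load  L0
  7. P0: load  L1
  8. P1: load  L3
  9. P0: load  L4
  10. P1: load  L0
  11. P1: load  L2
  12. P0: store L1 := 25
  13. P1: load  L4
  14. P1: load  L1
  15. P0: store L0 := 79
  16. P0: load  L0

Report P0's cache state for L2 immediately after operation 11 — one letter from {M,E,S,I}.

1. P1: store L2 := 93  bus=[BusRdX]  L2: P0=I P1=M  mem[L2]=10
2. P0: store L4 := 10  bus=[BusRdX]  L4: P0=M P1=I  mem[L4]=0
3. P1: load  L4  bus=[BusRd,Flush]  L4: P0=S P1=S  mem[L4]=10
4. P1: store L2 := 56  bus=[-]  L2: P0=I P1=M  mem[L2]=10
5. P1: store L3 := 97  bus=[BusRdX]  L3: P0=I P1=M  mem[L3]=40
6. P0: load  L0  bus=[BusRd]  L0: P0=E P1=I  mem[L0]=60
7. P0: load  L1  bus=[BusRd]  L1: P0=E P1=I  mem[L1]=20
8. P1: load  L3  bus=[-]  L3: P0=I P1=M  mem[L3]=40
9. P0: load  L4  bus=[-]  L4: P0=S P1=S  mem[L4]=10
10. P1: load  L0  bus=[BusRd]  L0: P0=S P1=S  mem[L0]=60
11. P1: load  L2  bus=[-]  L2: P0=I P1=M  mem[L2]=10
12. P0: store L1 := 25  bus=[-]  L1: P0=M P1=I  mem[L1]=20
13. P1: load  L4  bus=[-]  L4: P0=S P1=S  mem[L4]=10
14. P1: load  L1  bus=[BusRd,Flush]  L1: P0=S P1=S  mem[L1]=25
15. P0: store L0 := 79  bus=[BusUpgr]  L0: P0=M P1=I  mem[L0]=60
16. P0: load  L0  bus=[-]  L0: P0=M P1=I  mem[L0]=60

state = I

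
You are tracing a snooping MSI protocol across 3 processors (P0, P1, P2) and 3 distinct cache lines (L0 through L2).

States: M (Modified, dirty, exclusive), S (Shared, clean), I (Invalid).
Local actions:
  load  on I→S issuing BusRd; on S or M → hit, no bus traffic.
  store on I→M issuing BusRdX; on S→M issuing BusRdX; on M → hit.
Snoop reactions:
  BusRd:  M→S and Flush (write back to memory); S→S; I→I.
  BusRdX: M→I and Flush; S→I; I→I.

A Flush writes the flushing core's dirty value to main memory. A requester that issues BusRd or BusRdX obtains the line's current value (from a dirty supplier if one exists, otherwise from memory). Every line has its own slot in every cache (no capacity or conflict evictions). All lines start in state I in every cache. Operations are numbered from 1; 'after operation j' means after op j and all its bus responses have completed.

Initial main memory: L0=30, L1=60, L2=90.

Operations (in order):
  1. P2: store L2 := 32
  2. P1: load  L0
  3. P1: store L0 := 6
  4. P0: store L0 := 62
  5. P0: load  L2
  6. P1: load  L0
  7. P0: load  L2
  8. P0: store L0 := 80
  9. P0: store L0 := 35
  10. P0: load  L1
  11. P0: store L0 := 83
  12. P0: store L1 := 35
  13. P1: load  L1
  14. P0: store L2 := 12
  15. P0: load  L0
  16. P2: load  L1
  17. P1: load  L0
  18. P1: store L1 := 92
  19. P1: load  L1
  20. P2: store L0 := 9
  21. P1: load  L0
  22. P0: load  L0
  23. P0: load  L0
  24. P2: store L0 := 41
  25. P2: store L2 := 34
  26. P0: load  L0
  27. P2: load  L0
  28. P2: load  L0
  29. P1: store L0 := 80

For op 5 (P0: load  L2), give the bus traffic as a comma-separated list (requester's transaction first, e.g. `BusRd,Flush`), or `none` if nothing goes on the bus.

step 1: P2: store L2 := 32  ⟶  IIM  (L2)  txn=BusRdX  M[L2]=90
step 2: P1: load  L0  ⟶  ISI  (L0)  txn=BusRd  M[L0]=30
step 3: P1: store L0 := 6  ⟶  IMI  (L0)  txn=BusRdX  M[L0]=30
step 4: P0: store L0 := 62  ⟶  MII  (L0)  txn=BusRdX+Flush  M[L0]=6
step 5: P0: load  L2  ⟶  SIS  (L2)  txn=BusRd+Flush  M[L2]=32
step 6: P1: load  L0  ⟶  SSI  (L0)  txn=BusRd+Flush  M[L0]=62
step 7: P0: load  L2  ⟶  SIS  (L2)  txn=∅  M[L2]=32
step 8: P0: store L0 := 80  ⟶  MII  (L0)  txn=BusRdX  M[L0]=62
step 9: P0: store L0 := 35  ⟶  MII  (L0)  txn=∅  M[L0]=62
step 10: P0: load  L1  ⟶  SII  (L1)  txn=BusRd  M[L1]=60
step 11: P0: store L0 := 83  ⟶  MII  (L0)  txn=∅  M[L0]=62
step 12: P0: store L1 := 35  ⟶  MII  (L1)  txn=BusRdX  M[L1]=60
step 13: P1: load  L1  ⟶  SSI  (L1)  txn=BusRd+Flush  M[L1]=35
step 14: P0: store L2 := 12  ⟶  MII  (L2)  txn=BusRdX  M[L2]=32
step 15: P0: load  L0  ⟶  MII  (L0)  txn=∅  M[L0]=62
step 16: P2: load  L1  ⟶  SSS  (L1)  txn=BusRd  M[L1]=35
step 17: P1: load  L0  ⟶  SSI  (L0)  txn=BusRd+Flush  M[L0]=83
step 18: P1: store L1 := 92  ⟶  IMI  (L1)  txn=BusRdX  M[L1]=35
step 19: P1: load  L1  ⟶  IMI  (L1)  txn=∅  M[L1]=35
step 20: P2: store L0 := 9  ⟶  IIM  (L0)  txn=BusRdX  M[L0]=83
step 21: P1: load  L0  ⟶  ISS  (L0)  txn=BusRd+Flush  M[L0]=9
step 22: P0: load  L0  ⟶  SSS  (L0)  txn=BusRd  M[L0]=9
step 23: P0: load  L0  ⟶  SSS  (L0)  txn=∅  M[L0]=9
step 24: P2: store L0 := 41  ⟶  IIM  (L0)  txn=BusRdX  M[L0]=9
step 25: P2: store L2 := 34  ⟶  IIM  (L2)  txn=BusRdX+Flush  M[L2]=12
step 26: P0: load  L0  ⟶  SIS  (L0)  txn=BusRd+Flush  M[L0]=41
step 27: P2: load  L0  ⟶  SIS  (L0)  txn=∅  M[L0]=41
step 28: P2: load  L0  ⟶  SIS  (L0)  txn=∅  M[L0]=41
step 29: P1: store L0 := 80  ⟶  IMI  (L0)  txn=BusRdX  M[L0]=41

bus = BusRd,Flush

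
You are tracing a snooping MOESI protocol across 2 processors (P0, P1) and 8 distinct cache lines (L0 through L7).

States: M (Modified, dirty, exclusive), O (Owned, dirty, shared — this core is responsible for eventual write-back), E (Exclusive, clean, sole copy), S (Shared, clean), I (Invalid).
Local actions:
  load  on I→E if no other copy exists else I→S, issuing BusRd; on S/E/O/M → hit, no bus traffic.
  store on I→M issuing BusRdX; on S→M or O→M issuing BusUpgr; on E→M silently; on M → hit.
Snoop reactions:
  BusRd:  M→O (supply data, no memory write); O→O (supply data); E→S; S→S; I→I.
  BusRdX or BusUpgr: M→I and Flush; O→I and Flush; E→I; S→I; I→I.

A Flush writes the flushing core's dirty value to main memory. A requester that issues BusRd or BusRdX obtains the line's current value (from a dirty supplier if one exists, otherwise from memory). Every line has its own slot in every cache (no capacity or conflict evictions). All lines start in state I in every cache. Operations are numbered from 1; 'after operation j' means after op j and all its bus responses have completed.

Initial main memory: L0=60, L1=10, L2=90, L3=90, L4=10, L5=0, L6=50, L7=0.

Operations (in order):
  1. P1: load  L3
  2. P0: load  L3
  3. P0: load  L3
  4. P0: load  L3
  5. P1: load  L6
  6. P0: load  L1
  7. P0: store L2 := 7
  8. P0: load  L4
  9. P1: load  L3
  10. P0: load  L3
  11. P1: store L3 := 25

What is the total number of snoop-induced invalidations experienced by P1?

[1] P1: load  L3 | P0:I, P1:E(90) | bus: BusRd
[2] P0: load  L3 | P0:S(90), P1:S(90) | bus: BusRd
[3] P0: load  L3 | P0:S(90), P1:S(90) | bus: none
[4] P0: load  L3 | P0:S(90), P1:S(90) | bus: none
[5] P1: load  L6 | P0:I, P1:E(50) | bus: BusRd
[6] P0: load  L1 | P0:E(10), P1:I | bus: BusRd
[7] P0: store L2 := 7 | P0:M(7), P1:I | bus: BusRdX
[8] P0: load  L4 | P0:E(10), P1:I | bus: BusRd
[9] P1: load  L3 | P0:S(90), P1:S(90) | bus: none
[10] P0: load  L3 | P0:S(90), P1:S(90) | bus: none
[11] P1: store L3 := 25 | P0:I, P1:M(25) | bus: BusUpgr

invalidations = 0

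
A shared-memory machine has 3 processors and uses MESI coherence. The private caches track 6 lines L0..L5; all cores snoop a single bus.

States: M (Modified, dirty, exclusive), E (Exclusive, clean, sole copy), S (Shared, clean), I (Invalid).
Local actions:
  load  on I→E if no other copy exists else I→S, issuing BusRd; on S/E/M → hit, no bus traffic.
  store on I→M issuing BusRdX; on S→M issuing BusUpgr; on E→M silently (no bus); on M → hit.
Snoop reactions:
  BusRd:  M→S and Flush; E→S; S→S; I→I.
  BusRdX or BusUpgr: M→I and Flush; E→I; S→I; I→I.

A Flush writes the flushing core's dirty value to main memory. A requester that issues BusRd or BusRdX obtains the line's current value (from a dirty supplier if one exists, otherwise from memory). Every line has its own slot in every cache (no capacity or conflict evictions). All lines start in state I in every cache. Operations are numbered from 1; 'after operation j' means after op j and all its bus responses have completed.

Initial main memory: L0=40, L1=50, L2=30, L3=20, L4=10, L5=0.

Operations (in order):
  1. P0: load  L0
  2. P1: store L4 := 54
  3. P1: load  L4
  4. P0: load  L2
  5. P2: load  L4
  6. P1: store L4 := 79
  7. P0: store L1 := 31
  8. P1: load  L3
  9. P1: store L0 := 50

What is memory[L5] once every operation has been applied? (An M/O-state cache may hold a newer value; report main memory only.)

memory[L5] = 0

  op1 P0: load  L0 → E/I/I on L0; bus BusRd; mem=40
  op2 P1: store L4 := 54 → I/M/I on L4; bus BusRdX; mem=10
  op3 P1: load  L4 → I/M/I on L4; bus (none); mem=10
  op4 P0: load  L2 → E/I/I on L2; bus BusRd; mem=30
  op5 P2: load  L4 → I/S/S on L4; bus BusRd Flush; mem=54
  op6 P1: store L4 := 79 → I/M/I on L4; bus BusUpgr; mem=54
  op7 P0: store L1 := 31 → M/I/I on L1; bus BusRdX; mem=50
  op8 P1: load  L3 → I/E/I on L3; bus BusRd; mem=20
  op9 P1: store L0 := 50 → I/M/I on L0; bus BusRdX; mem=40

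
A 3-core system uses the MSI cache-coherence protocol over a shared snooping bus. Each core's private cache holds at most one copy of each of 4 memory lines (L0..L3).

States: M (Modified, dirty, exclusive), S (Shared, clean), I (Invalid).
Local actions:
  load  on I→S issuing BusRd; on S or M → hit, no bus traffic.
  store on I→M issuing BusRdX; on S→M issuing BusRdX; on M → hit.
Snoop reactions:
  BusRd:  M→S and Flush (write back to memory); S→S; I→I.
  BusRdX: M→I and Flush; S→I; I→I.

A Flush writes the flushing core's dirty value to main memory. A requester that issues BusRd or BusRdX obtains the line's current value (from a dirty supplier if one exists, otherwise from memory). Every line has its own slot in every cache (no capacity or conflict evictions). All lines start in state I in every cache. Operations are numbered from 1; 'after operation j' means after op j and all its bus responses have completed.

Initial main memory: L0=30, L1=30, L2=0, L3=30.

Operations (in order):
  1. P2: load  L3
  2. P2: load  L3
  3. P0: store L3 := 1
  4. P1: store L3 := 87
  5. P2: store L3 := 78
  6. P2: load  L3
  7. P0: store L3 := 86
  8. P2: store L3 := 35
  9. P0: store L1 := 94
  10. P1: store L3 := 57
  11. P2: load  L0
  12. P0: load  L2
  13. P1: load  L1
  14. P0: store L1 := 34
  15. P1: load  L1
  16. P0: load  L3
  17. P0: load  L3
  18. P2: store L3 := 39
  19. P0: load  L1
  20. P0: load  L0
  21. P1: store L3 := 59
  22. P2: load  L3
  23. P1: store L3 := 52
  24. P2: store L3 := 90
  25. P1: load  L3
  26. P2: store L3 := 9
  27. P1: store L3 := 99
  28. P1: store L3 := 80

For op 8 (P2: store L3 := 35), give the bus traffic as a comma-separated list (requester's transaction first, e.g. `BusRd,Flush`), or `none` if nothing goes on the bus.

bus = BusRdX,Flush

  op1 P2: load  L3 → I/I/S on L3; bus BusRd; mem=30
  op2 P2: load  L3 → I/I/S on L3; bus (none); mem=30
  op3 P0: store L3 := 1 → M/I/I on L3; bus BusRdX; mem=30
  op4 P1: store L3 := 87 → I/M/I on L3; bus BusRdX Flush; mem=1
  op5 P2: store L3 := 78 → I/I/M on L3; bus BusRdX Flush; mem=87
  op6 P2: load  L3 → I/I/M on L3; bus (none); mem=87
  op7 P0: store L3 := 86 → M/I/I on L3; bus BusRdX Flush; mem=78
  op8 P2: store L3 := 35 → I/I/M on L3; bus BusRdX Flush; mem=86
  op9 P0: store L1 := 94 → M/I/I on L1; bus BusRdX; mem=30
  op10 P1: store L3 := 57 → I/M/I on L3; bus BusRdX Flush; mem=35
  op11 P2: load  L0 → I/I/S on L0; bus BusRd; mem=30
  op12 P0: load  L2 → S/I/I on L2; bus BusRd; mem=0
  op13 P1: load  L1 → S/S/I on L1; bus BusRd Flush; mem=94
  op14 P0: store L1 := 34 → M/I/I on L1; bus BusRdX; mem=94
  op15 P1: load  L1 → S/S/I on L1; bus BusRd Flush; mem=34
  op16 P0: load  L3 → S/S/I on L3; bus BusRd Flush; mem=57
  op17 P0: load  L3 → S/S/I on L3; bus (none); mem=57
  op18 P2: store L3 := 39 → I/I/M on L3; bus BusRdX; mem=57
  op19 P0: load  L1 → S/S/I on L1; bus (none); mem=34
  op20 P0: load  L0 → S/I/S on L0; bus BusRd; mem=30
  op21 P1: store L3 := 59 → I/M/I on L3; bus BusRdX Flush; mem=39
  op22 P2: load  L3 → I/S/S on L3; bus BusRd Flush; mem=59
  op23 P1: store L3 := 52 → I/M/I on L3; bus BusRdX; mem=59
  op24 P2: store L3 := 90 → I/I/M on L3; bus BusRdX Flush; mem=52
  op25 P1: load  L3 → I/S/S on L3; bus BusRd Flush; mem=90
  op26 P2: store L3 := 9 → I/I/M on L3; bus BusRdX; mem=90
  op27 P1: store L3 := 99 → I/M/I on L3; bus BusRdX Flush; mem=9
  op28 P1: store L3 := 80 → I/M/I on L3; bus (none); mem=9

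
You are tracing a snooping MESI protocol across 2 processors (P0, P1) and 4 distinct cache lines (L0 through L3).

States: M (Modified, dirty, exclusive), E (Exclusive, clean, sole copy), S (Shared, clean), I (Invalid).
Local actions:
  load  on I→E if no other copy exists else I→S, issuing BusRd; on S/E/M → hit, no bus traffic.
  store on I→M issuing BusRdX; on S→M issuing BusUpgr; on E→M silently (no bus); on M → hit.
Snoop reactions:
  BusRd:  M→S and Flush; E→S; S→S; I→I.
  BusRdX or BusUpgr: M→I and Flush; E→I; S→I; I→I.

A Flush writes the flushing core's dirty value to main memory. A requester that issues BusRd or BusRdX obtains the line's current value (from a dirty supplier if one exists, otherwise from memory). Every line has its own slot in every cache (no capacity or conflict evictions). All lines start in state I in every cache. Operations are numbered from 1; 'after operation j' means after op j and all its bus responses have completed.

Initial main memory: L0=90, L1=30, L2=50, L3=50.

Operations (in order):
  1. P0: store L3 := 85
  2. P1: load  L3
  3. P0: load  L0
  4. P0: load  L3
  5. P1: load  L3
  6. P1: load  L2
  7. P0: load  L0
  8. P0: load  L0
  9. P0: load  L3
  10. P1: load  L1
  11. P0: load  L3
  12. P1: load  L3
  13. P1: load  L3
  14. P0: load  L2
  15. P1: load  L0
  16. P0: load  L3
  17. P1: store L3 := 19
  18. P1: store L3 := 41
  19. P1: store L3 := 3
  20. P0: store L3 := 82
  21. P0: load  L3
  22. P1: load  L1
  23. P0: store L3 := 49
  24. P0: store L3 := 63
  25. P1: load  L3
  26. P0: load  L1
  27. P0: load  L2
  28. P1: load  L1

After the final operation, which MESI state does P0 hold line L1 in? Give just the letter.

state = S

[1] P0: store L3 := 85 | P0:M(85), P1:I | bus: BusRdX
[2] P1: load  L3 | P0:S(85), P1:S(85) | bus: BusRd,Flush
[3] P0: load  L0 | P0:E(90), P1:I | bus: BusRd
[4] P0: load  L3 | P0:S(85), P1:S(85) | bus: none
[5] P1: load  L3 | P0:S(85), P1:S(85) | bus: none
[6] P1: load  L2 | P0:I, P1:E(50) | bus: BusRd
[7] P0: load  L0 | P0:E(90), P1:I | bus: none
[8] P0: load  L0 | P0:E(90), P1:I | bus: none
[9] P0: load  L3 | P0:S(85), P1:S(85) | bus: none
[10] P1: load  L1 | P0:I, P1:E(30) | bus: BusRd
[11] P0: load  L3 | P0:S(85), P1:S(85) | bus: none
[12] P1: load  L3 | P0:S(85), P1:S(85) | bus: none
[13] P1: load  L3 | P0:S(85), P1:S(85) | bus: none
[14] P0: load  L2 | P0:S(50), P1:S(50) | bus: BusRd
[15] P1: load  L0 | P0:S(90), P1:S(90) | bus: BusRd
[16] P0: load  L3 | P0:S(85), P1:S(85) | bus: none
[17] P1: store L3 := 19 | P0:I, P1:M(19) | bus: BusUpgr
[18] P1: store L3 := 41 | P0:I, P1:M(41) | bus: none
[19] P1: store L3 := 3 | P0:I, P1:M(3) | bus: none
[20] P0: store L3 := 82 | P0:M(82), P1:I | bus: BusRdX,Flush
[21] P0: load  L3 | P0:M(82), P1:I | bus: none
[22] P1: load  L1 | P0:I, P1:E(30) | bus: none
[23] P0: store L3 := 49 | P0:M(49), P1:I | bus: none
[24] P0: store L3 := 63 | P0:M(63), P1:I | bus: none
[25] P1: load  L3 | P0:S(63), P1:S(63) | bus: BusRd,Flush
[26] P0: load  L1 | P0:S(30), P1:S(30) | bus: BusRd
[27] P0: load  L2 | P0:S(50), P1:S(50) | bus: none
[28] P1: load  L1 | P0:S(30), P1:S(30) | bus: none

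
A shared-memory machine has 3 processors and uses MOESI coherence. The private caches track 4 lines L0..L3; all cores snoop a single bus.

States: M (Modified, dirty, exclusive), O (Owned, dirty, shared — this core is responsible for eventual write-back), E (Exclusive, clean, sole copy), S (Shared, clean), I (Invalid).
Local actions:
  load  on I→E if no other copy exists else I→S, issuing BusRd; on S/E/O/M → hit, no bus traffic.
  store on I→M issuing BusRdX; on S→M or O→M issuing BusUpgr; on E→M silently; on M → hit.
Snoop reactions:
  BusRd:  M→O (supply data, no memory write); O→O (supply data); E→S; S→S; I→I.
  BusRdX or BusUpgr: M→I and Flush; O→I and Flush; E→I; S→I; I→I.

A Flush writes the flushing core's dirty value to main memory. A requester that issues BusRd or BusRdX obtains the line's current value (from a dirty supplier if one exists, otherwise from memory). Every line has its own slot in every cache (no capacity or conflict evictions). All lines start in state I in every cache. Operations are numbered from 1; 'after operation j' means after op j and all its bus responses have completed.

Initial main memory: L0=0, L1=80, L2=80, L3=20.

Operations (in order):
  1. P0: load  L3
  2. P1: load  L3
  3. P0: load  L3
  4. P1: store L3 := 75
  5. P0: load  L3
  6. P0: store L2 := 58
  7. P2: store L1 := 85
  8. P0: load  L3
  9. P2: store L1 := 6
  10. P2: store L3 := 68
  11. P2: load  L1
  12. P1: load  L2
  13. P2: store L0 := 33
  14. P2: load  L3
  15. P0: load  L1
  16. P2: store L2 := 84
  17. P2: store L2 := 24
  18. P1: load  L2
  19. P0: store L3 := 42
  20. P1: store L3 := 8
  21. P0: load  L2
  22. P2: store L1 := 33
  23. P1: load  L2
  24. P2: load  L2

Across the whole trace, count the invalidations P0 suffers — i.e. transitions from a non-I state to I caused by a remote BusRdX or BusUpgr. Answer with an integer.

  op1 P0: load  L3 → E/I/I on L3; bus BusRd; mem=20
  op2 P1: load  L3 → S/S/I on L3; bus BusRd; mem=20
  op3 P0: load  L3 → S/S/I on L3; bus (none); mem=20
  op4 P1: store L3 := 75 → I/M/I on L3; bus BusUpgr; mem=20
  op5 P0: load  L3 → S/O/I on L3; bus BusRd; mem=20
  op6 P0: store L2 := 58 → M/I/I on L2; bus BusRdX; mem=80
  op7 P2: store L1 := 85 → I/I/M on L1; bus BusRdX; mem=80
  op8 P0: load  L3 → S/O/I on L3; bus (none); mem=20
  op9 P2: store L1 := 6 → I/I/M on L1; bus (none); mem=80
  op10 P2: store L3 := 68 → I/I/M on L3; bus BusRdX Flush; mem=75
  op11 P2: load  L1 → I/I/M on L1; bus (none); mem=80
  op12 P1: load  L2 → O/S/I on L2; bus BusRd; mem=80
  op13 P2: store L0 := 33 → I/I/M on L0; bus BusRdX; mem=0
  op14 P2: load  L3 → I/I/M on L3; bus (none); mem=75
  op15 P0: load  L1 → S/I/O on L1; bus BusRd; mem=80
  op16 P2: store L2 := 84 → I/I/M on L2; bus BusRdX Flush; mem=58
  op17 P2: store L2 := 24 → I/I/M on L2; bus (none); mem=58
  op18 P1: load  L2 → I/S/O on L2; bus BusRd; mem=58
  op19 P0: store L3 := 42 → M/I/I on L3; bus BusRdX Flush; mem=68
  op20 P1: store L3 := 8 → I/M/I on L3; bus BusRdX Flush; mem=42
  op21 P0: load  L2 → S/S/O on L2; bus BusRd; mem=58
  op22 P2: store L1 := 33 → I/I/M on L1; bus BusUpgr; mem=80
  op23 P1: load  L2 → S/S/O on L2; bus (none); mem=58
  op24 P2: load  L2 → S/S/O on L2; bus (none); mem=58

invalidations = 5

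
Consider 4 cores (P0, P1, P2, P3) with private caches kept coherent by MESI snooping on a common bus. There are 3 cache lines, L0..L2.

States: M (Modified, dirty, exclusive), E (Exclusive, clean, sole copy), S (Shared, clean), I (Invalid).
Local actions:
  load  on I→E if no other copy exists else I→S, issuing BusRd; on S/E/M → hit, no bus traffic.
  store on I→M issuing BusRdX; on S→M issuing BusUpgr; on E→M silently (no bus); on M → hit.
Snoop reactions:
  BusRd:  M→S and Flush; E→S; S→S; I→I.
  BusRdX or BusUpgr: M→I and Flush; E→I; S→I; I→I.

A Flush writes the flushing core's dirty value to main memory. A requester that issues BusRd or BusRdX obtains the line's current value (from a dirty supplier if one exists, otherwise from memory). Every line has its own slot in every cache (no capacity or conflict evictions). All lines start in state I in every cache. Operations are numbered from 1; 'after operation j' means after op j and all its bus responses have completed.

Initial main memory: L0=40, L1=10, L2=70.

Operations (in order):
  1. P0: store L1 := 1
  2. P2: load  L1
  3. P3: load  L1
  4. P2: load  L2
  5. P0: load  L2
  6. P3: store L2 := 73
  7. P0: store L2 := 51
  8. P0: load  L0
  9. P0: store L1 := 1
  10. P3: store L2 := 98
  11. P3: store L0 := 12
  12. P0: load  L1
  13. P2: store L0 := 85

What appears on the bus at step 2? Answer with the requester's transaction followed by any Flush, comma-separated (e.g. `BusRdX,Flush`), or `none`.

bus = BusRd,Flush

[1] P0: store L1 := 1 | P0:M(1), P1:I, P2:I, P3:I | bus: BusRdX
[2] P2: load  L1 | P0:S(1), P1:I, P2:S(1), P3:I | bus: BusRd,Flush
[3] P3: load  L1 | P0:S(1), P1:I, P2:S(1), P3:S(1) | bus: BusRd
[4] P2: load  L2 | P0:I, P1:I, P2:E(70), P3:I | bus: BusRd
[5] P0: load  L2 | P0:S(70), P1:I, P2:S(70), P3:I | bus: BusRd
[6] P3: store L2 := 73 | P0:I, P1:I, P2:I, P3:M(73) | bus: BusRdX
[7] P0: store L2 := 51 | P0:M(51), P1:I, P2:I, P3:I | bus: BusRdX,Flush
[8] P0: load  L0 | P0:E(40), P1:I, P2:I, P3:I | bus: BusRd
[9] P0: store L1 := 1 | P0:M(1), P1:I, P2:I, P3:I | bus: BusUpgr
[10] P3: store L2 := 98 | P0:I, P1:I, P2:I, P3:M(98) | bus: BusRdX,Flush
[11] P3: store L0 := 12 | P0:I, P1:I, P2:I, P3:M(12) | bus: BusRdX
[12] P0: load  L1 | P0:M(1), P1:I, P2:I, P3:I | bus: none
[13] P2: store L0 := 85 | P0:I, P1:I, P2:M(85), P3:I | bus: BusRdX,Flush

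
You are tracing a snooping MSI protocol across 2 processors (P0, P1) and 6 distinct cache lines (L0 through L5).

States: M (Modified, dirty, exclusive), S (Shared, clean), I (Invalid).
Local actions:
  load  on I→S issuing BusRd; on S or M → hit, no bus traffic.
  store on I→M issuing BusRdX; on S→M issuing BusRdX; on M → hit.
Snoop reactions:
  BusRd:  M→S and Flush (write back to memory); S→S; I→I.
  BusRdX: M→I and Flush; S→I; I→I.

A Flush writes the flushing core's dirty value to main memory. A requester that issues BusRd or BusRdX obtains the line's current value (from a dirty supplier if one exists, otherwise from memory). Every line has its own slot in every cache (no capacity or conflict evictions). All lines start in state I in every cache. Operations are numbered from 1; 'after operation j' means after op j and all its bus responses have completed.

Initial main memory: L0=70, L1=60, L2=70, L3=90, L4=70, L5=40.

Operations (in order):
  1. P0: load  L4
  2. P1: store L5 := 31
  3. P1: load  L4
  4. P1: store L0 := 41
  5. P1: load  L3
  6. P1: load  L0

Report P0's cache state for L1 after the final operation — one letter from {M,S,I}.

state = I

step 1: P0: load  L4  ⟶  SI  (L4)  txn=BusRd  M[L4]=70
step 2: P1: store L5 := 31  ⟶  IM  (L5)  txn=BusRdX  M[L5]=40
step 3: P1: load  L4  ⟶  SS  (L4)  txn=BusRd  M[L4]=70
step 4: P1: store L0 := 41  ⟶  IM  (L0)  txn=BusRdX  M[L0]=70
step 5: P1: load  L3  ⟶  IS  (L3)  txn=BusRd  M[L3]=90
step 6: P1: load  L0  ⟶  IM  (L0)  txn=∅  M[L0]=70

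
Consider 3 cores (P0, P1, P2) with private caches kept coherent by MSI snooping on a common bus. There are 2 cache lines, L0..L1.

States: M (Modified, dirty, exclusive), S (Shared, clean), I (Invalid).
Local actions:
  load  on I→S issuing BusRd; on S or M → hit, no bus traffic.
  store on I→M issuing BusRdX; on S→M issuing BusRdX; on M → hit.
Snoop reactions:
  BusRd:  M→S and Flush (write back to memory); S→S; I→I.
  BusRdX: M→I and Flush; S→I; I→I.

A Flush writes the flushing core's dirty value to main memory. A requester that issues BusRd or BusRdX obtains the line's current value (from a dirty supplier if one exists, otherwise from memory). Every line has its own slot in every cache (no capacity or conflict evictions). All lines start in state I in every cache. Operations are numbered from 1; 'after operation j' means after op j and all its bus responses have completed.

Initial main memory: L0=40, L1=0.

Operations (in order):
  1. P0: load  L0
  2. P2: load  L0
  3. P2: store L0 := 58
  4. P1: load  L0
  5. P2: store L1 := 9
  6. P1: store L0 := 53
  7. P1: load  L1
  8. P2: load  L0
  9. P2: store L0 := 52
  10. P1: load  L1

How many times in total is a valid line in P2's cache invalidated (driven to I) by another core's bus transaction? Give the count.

1. P0: load  L0  bus=[BusRd]  L0: P0=S P1=I P2=I  mem[L0]=40
2. P2: load  L0  bus=[BusRd]  L0: P0=S P1=I P2=S  mem[L0]=40
3. P2: store L0 := 58  bus=[BusRdX]  L0: P0=I P1=I P2=M  mem[L0]=40
4. P1: load  L0  bus=[BusRd,Flush]  L0: P0=I P1=S P2=S  mem[L0]=58
5. P2: store L1 := 9  bus=[BusRdX]  L1: P0=I P1=I P2=M  mem[L1]=0
6. P1: store L0 := 53  bus=[BusRdX]  L0: P0=I P1=M P2=I  mem[L0]=58
7. P1: load  L1  bus=[BusRd,Flush]  L1: P0=I P1=S P2=S  mem[L1]=9
8. P2: load  L0  bus=[BusRd,Flush]  L0: P0=I P1=S P2=S  mem[L0]=53
9. P2: store L0 := 52  bus=[BusRdX]  L0: P0=I P1=I P2=M  mem[L0]=53
10. P1: load  L1  bus=[-]  L1: P0=I P1=S P2=S  mem[L1]=9

invalidations = 1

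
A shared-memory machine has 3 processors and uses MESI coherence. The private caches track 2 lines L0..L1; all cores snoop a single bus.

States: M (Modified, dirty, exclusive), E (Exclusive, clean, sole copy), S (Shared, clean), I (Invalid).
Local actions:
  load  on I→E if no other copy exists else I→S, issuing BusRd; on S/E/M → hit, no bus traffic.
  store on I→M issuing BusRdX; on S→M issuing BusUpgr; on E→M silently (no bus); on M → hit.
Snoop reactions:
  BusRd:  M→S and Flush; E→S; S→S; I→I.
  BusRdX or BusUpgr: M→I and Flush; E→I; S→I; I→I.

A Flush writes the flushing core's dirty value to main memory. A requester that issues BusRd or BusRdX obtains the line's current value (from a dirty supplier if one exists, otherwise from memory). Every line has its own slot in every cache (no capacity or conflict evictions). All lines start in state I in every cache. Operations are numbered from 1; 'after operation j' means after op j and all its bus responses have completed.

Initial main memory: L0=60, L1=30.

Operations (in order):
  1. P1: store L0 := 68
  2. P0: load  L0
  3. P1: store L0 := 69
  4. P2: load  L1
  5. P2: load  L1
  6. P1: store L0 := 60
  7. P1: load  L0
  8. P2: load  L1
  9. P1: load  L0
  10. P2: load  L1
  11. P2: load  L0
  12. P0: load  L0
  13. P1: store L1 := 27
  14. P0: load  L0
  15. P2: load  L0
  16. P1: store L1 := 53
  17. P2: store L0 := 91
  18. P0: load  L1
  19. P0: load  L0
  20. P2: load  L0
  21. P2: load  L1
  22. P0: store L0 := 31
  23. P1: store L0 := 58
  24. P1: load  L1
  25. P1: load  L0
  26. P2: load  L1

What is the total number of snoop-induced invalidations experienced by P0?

  op1 P1: store L0 := 68 → I/M/I on L0; bus BusRdX; mem=60
  op2 P0: load  L0 → S/S/I on L0; bus BusRd Flush; mem=68
  op3 P1: store L0 := 69 → I/M/I on L0; bus BusUpgr; mem=68
  op4 P2: load  L1 → I/I/E on L1; bus BusRd; mem=30
  op5 P2: load  L1 → I/I/E on L1; bus (none); mem=30
  op6 P1: store L0 := 60 → I/M/I on L0; bus (none); mem=68
  op7 P1: load  L0 → I/M/I on L0; bus (none); mem=68
  op8 P2: load  L1 → I/I/E on L1; bus (none); mem=30
  op9 P1: load  L0 → I/M/I on L0; bus (none); mem=68
  op10 P2: load  L1 → I/I/E on L1; bus (none); mem=30
  op11 P2: load  L0 → I/S/S on L0; bus BusRd Flush; mem=60
  op12 P0: load  L0 → S/S/S on L0; bus BusRd; mem=60
  op13 P1: store L1 := 27 → I/M/I on L1; bus BusRdX; mem=30
  op14 P0: load  L0 → S/S/S on L0; bus (none); mem=60
  op15 P2: load  L0 → S/S/S on L0; bus (none); mem=60
  op16 P1: store L1 := 53 → I/M/I on L1; bus (none); mem=30
  op17 P2: store L0 := 91 → I/I/M on L0; bus BusUpgr; mem=60
  op18 P0: load  L1 → S/S/I on L1; bus BusRd Flush; mem=53
  op19 P0: load  L0 → S/I/S on L0; bus BusRd Flush; mem=91
  op20 P2: load  L0 → S/I/S on L0; bus (none); mem=91
  op21 P2: load  L1 → S/S/S on L1; bus BusRd; mem=53
  op22 P0: store L0 := 31 → M/I/I on L0; bus BusUpgr; mem=91
  op23 P1: store L0 := 58 → I/M/I on L0; bus BusRdX Flush; mem=31
  op24 P1: load  L1 → S/S/S on L1; bus (none); mem=53
  op25 P1: load  L0 → I/M/I on L0; bus (none); mem=31
  op26 P2: load  L1 → S/S/S on L1; bus (none); mem=53

invalidations = 3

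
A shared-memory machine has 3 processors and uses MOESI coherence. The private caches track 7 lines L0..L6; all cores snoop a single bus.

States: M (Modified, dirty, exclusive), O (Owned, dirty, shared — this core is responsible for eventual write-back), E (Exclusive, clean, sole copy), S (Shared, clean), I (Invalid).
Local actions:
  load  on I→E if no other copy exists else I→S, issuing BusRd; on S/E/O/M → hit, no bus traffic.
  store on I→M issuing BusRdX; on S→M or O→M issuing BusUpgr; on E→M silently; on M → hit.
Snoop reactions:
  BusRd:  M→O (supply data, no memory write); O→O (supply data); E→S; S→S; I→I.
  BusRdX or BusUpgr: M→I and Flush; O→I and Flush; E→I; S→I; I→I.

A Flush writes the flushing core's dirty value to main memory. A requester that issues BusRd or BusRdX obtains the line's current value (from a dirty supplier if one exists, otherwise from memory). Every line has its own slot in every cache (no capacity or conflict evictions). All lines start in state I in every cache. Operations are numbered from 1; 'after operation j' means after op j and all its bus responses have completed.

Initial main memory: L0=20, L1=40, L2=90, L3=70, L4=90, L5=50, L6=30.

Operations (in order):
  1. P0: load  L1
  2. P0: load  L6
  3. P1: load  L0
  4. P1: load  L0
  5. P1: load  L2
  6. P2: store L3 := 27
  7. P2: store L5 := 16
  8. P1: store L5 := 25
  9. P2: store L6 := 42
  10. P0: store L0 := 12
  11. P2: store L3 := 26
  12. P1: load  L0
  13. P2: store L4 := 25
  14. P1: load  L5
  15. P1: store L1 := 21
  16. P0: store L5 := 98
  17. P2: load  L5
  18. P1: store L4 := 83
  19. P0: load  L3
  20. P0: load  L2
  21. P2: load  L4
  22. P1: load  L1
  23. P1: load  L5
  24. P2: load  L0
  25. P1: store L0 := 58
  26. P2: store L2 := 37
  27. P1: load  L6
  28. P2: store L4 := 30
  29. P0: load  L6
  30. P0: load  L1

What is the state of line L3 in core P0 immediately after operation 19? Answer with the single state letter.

state = S

1. P0: load  L1  bus=[BusRd]  L1: P0=E P1=I P2=I  mem[L1]=40
2. P0: load  L6  bus=[BusRd]  L6: P0=E P1=I P2=I  mem[L6]=30
3. P1: load  L0  bus=[BusRd]  L0: P0=I P1=E P2=I  mem[L0]=20
4. P1: load  L0  bus=[-]  L0: P0=I P1=E P2=I  mem[L0]=20
5. P1: load  L2  bus=[BusRd]  L2: P0=I P1=E P2=I  mem[L2]=90
6. P2: store L3 := 27  bus=[BusRdX]  L3: P0=I P1=I P2=M  mem[L3]=70
7. P2: store L5 := 16  bus=[BusRdX]  L5: P0=I P1=I P2=M  mem[L5]=50
8. P1: store L5 := 25  bus=[BusRdX,Flush]  L5: P0=I P1=M P2=I  mem[L5]=16
9. P2: store L6 := 42  bus=[BusRdX]  L6: P0=I P1=I P2=M  mem[L6]=30
10. P0: store L0 := 12  bus=[BusRdX]  L0: P0=M P1=I P2=I  mem[L0]=20
11. P2: store L3 := 26  bus=[-]  L3: P0=I P1=I P2=M  mem[L3]=70
12. P1: load  L0  bus=[BusRd]  L0: P0=O P1=S P2=I  mem[L0]=20
13. P2: store L4 := 25  bus=[BusRdX]  L4: P0=I P1=I P2=M  mem[L4]=90
14. P1: load  L5  bus=[-]  L5: P0=I P1=M P2=I  mem[L5]=16
15. P1: store L1 := 21  bus=[BusRdX]  L1: P0=I P1=M P2=I  mem[L1]=40
16. P0: store L5 := 98  bus=[BusRdX,Flush]  L5: P0=M P1=I P2=I  mem[L5]=25
17. P2: load  L5  bus=[BusRd]  L5: P0=O P1=I P2=S  mem[L5]=25
18. P1: store L4 := 83  bus=[BusRdX,Flush]  L4: P0=I P1=M P2=I  mem[L4]=25
19. P0: load  L3  bus=[BusRd]  L3: P0=S P1=I P2=O  mem[L3]=70
20. P0: load  L2  bus=[BusRd]  L2: P0=S P1=S P2=I  mem[L2]=90
21. P2: load  L4  bus=[BusRd]  L4: P0=I P1=O P2=S  mem[L4]=25
22. P1: load  L1  bus=[-]  L1: P0=I P1=M P2=I  mem[L1]=40
23. P1: load  L5  bus=[BusRd]  L5: P0=O P1=S P2=S  mem[L5]=25
24. P2: load  L0  bus=[BusRd]  L0: P0=O P1=S P2=S  mem[L0]=20
25. P1: store L0 := 58  bus=[BusUpgr,Flush]  L0: P0=I P1=M P2=I  mem[L0]=12
26. P2: store L2 := 37  bus=[BusRdX]  L2: P0=I P1=I P2=M  mem[L2]=90
27. P1: load  L6  bus=[BusRd]  L6: P0=I P1=S P2=O  mem[L6]=30
28. P2: store L4 := 30  bus=[BusUpgr,Flush]  L4: P0=I P1=I P2=M  mem[L4]=83
29. P0: load  L6  bus=[BusRd]  L6: P0=S P1=S P2=O  mem[L6]=30
30. P0: load  L1  bus=[BusRd]  L1: P0=S P1=O P2=I  mem[L1]=40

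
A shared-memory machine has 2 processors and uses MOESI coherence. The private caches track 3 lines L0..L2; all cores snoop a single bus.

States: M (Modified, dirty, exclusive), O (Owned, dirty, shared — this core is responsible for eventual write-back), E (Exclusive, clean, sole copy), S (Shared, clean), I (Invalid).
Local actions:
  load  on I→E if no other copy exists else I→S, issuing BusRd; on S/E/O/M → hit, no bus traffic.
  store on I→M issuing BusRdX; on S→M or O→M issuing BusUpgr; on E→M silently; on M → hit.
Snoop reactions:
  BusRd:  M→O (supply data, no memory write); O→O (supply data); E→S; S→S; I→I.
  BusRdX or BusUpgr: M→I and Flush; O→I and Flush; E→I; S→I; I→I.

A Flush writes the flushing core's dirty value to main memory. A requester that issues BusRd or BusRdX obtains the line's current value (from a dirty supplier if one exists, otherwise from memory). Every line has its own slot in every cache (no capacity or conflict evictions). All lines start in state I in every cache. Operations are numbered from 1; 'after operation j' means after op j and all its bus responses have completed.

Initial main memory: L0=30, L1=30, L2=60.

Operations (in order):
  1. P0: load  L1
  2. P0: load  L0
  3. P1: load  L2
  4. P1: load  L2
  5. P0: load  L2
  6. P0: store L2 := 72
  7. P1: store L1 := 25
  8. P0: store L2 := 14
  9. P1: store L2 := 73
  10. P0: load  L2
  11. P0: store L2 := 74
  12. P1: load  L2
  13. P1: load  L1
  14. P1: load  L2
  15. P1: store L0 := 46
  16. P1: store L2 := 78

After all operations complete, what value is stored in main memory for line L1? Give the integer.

memory[L1] = 30

  op1 P0: load  L1 → E/I on L1; bus BusRd; mem=30
  op2 P0: load  L0 → E/I on L0; bus BusRd; mem=30
  op3 P1: load  L2 → I/E on L2; bus BusRd; mem=60
  op4 P1: load  L2 → I/E on L2; bus (none); mem=60
  op5 P0: load  L2 → S/S on L2; bus BusRd; mem=60
  op6 P0: store L2 := 72 → M/I on L2; bus BusUpgr; mem=60
  op7 P1: store L1 := 25 → I/M on L1; bus BusRdX; mem=30
  op8 P0: store L2 := 14 → M/I on L2; bus (none); mem=60
  op9 P1: store L2 := 73 → I/M on L2; bus BusRdX Flush; mem=14
  op10 P0: load  L2 → S/O on L2; bus BusRd; mem=14
  op11 P0: store L2 := 74 → M/I on L2; bus BusUpgr Flush; mem=73
  op12 P1: load  L2 → O/S on L2; bus BusRd; mem=73
  op13 P1: load  L1 → I/M on L1; bus (none); mem=30
  op14 P1: load  L2 → O/S on L2; bus (none); mem=73
  op15 P1: store L0 := 46 → I/M on L0; bus BusRdX; mem=30
  op16 P1: store L2 := 78 → I/M on L2; bus BusUpgr Flush; mem=74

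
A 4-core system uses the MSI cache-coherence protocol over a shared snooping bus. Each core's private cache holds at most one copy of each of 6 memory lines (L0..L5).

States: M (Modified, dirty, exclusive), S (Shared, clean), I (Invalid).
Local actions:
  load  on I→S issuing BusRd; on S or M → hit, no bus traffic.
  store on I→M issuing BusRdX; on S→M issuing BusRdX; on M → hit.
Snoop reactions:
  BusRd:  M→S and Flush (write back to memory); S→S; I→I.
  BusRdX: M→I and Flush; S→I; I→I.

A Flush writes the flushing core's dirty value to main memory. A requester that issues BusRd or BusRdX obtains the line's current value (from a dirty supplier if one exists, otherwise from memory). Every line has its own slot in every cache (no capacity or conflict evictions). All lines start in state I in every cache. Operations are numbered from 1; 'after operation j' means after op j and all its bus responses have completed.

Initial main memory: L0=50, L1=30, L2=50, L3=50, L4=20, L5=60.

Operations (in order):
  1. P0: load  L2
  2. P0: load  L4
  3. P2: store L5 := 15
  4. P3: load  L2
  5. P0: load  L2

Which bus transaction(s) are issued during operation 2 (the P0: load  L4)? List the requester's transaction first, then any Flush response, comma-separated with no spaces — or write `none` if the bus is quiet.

step 1: P0: load  L2  ⟶  SIII  (L2)  txn=BusRd  M[L2]=50
step 2: P0: load  L4  ⟶  SIII  (L4)  txn=BusRd  M[L4]=20
step 3: P2: store L5 := 15  ⟶  IIMI  (L5)  txn=BusRdX  M[L5]=60
step 4: P3: load  L2  ⟶  SIIS  (L2)  txn=BusRd  M[L2]=50
step 5: P0: load  L2  ⟶  SIIS  (L2)  txn=∅  M[L2]=50

bus = BusRd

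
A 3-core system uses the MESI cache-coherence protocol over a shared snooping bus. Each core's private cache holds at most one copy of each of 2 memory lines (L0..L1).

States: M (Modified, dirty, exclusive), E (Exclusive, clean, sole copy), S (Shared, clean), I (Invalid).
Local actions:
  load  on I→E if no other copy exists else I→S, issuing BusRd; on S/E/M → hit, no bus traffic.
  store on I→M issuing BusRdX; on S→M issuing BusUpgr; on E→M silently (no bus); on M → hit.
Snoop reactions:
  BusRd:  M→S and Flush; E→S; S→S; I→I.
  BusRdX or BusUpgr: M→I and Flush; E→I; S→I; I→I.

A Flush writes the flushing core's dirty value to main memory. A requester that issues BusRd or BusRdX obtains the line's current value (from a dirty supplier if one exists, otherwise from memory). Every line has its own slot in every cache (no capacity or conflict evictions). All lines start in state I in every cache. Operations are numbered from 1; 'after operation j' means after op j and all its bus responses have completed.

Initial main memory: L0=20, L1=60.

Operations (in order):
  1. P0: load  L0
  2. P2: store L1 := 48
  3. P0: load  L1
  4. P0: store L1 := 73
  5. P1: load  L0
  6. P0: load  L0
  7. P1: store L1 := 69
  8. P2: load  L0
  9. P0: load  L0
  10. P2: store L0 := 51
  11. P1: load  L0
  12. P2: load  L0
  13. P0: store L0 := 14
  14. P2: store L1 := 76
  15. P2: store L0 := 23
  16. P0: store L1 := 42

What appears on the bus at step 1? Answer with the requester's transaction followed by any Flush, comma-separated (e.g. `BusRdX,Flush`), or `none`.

bus = BusRd

  op1 P0: load  L0 → E/I/I on L0; bus BusRd; mem=20
  op2 P2: store L1 := 48 → I/I/M on L1; bus BusRdX; mem=60
  op3 P0: load  L1 → S/I/S on L1; bus BusRd Flush; mem=48
  op4 P0: store L1 := 73 → M/I/I on L1; bus BusUpgr; mem=48
  op5 P1: load  L0 → S/S/I on L0; bus BusRd; mem=20
  op6 P0: load  L0 → S/S/I on L0; bus (none); mem=20
  op7 P1: store L1 := 69 → I/M/I on L1; bus BusRdX Flush; mem=73
  op8 P2: load  L0 → S/S/S on L0; bus BusRd; mem=20
  op9 P0: load  L0 → S/S/S on L0; bus (none); mem=20
  op10 P2: store L0 := 51 → I/I/M on L0; bus BusUpgr; mem=20
  op11 P1: load  L0 → I/S/S on L0; bus BusRd Flush; mem=51
  op12 P2: load  L0 → I/S/S on L0; bus (none); mem=51
  op13 P0: store L0 := 14 → M/I/I on L0; bus BusRdX; mem=51
  op14 P2: store L1 := 76 → I/I/M on L1; bus BusRdX Flush; mem=69
  op15 P2: store L0 := 23 → I/I/M on L0; bus BusRdX Flush; mem=14
  op16 P0: store L1 := 42 → M/I/I on L1; bus BusRdX Flush; mem=76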